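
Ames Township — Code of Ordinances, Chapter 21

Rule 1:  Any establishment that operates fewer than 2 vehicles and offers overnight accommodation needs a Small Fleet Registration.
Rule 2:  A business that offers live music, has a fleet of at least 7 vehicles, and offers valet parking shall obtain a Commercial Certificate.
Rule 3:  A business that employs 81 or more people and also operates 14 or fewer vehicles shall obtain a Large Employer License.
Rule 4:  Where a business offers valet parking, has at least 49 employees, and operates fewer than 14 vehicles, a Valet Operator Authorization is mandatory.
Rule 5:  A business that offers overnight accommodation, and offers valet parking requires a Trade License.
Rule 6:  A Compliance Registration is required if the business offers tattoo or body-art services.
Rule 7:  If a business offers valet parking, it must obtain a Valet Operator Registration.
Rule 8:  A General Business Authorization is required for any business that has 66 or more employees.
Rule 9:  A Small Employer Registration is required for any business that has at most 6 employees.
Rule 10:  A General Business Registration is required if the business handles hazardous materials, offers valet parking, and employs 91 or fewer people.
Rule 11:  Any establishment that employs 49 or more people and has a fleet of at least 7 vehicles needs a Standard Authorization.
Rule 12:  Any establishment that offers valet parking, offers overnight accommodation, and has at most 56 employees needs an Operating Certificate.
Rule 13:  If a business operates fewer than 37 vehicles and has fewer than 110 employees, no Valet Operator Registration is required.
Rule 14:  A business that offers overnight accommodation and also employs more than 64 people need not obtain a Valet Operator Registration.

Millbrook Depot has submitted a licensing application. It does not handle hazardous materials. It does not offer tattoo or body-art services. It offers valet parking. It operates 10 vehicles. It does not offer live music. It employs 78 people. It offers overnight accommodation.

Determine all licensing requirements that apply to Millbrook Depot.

General Business Authorization, Standard Authorization, Trade License, Valet Operator Authorization

Rule 1: vehicles 10 ≥ 2; offers overnight accommodation → Small Fleet Registration not required.
Rule 2: does not offer live music; vehicles 10 ≥ 7; offers valet parking → Commercial Certificate not required.
Rule 3: employees 78 < 81; vehicles 10 ≤ 14 → Large Employer License not required.
Rule 4: offers valet parking; employees 78 ≥ 49; vehicles 10 < 14 → Valet Operator Authorization required.
Rule 5: offers overnight accommodation; offers valet parking → Trade License required.
Rule 6: does not offer tattoo or body-art services → Compliance Registration not required.
Rule 7: offers valet parking → Valet Operator Registration required.
Rule 8: employees 78 ≥ 66 → General Business Authorization required.
Rule 9: employees 78 > 6 → Small Employer Registration not required.
Rule 10: does not handle hazardous materials; offers valet parking; employees 78 ≤ 91 → General Business Registration not required.
Rule 11: employees 78 ≥ 49; vehicles 10 ≥ 7 → Standard Authorization required.
Rule 12: offers valet parking; offers overnight accommodation; employees 78 > 56 → Operating Certificate not required.
Rule 13: vehicles 10 < 37; employees 78 < 110 → exempt from Valet Operator Registration.
Rule 14: offers overnight accommodation; employees 78 > 64 → exempt from Valet Operator Registration.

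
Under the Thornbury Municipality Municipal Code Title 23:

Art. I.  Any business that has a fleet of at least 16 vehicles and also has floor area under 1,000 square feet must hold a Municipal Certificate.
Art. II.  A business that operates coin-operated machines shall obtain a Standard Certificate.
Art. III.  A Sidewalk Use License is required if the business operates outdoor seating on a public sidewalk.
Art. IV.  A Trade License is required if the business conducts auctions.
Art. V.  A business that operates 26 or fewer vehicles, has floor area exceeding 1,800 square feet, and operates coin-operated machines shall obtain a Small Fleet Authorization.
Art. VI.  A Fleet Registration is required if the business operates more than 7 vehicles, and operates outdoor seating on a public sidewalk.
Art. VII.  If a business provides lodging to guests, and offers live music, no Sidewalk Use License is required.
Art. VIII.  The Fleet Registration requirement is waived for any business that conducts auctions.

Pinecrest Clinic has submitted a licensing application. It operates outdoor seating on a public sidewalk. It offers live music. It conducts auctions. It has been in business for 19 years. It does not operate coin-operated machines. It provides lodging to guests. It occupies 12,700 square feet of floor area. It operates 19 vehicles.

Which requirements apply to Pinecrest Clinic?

Trade License

Art. I. vehicles 19 ≥ 16; floor area 12,700 square feet ≥ 1,000 square feet → Municipal Certificate not required.
Art. II. does not operate coin-operated machines → Standard Certificate not required.
Art. III. operates outdoor seating on a public sidewalk → Sidewalk Use License required.
Art. IV. conducts auctions → Trade License required.
Art. V. vehicles 19 ≤ 26; floor area 12,700 square feet > 1,800 square feet; does not operate coin-operated machines → Small Fleet Authorization not required.
Art. VI. vehicles 19 > 7; operates outdoor seating on a public sidewalk → Fleet Registration required.
Art. VII. provides lodging to guests; offers live music → exempt from Sidewalk Use License.
Art. VIII. conducts auctions → exempt from Fleet Registration.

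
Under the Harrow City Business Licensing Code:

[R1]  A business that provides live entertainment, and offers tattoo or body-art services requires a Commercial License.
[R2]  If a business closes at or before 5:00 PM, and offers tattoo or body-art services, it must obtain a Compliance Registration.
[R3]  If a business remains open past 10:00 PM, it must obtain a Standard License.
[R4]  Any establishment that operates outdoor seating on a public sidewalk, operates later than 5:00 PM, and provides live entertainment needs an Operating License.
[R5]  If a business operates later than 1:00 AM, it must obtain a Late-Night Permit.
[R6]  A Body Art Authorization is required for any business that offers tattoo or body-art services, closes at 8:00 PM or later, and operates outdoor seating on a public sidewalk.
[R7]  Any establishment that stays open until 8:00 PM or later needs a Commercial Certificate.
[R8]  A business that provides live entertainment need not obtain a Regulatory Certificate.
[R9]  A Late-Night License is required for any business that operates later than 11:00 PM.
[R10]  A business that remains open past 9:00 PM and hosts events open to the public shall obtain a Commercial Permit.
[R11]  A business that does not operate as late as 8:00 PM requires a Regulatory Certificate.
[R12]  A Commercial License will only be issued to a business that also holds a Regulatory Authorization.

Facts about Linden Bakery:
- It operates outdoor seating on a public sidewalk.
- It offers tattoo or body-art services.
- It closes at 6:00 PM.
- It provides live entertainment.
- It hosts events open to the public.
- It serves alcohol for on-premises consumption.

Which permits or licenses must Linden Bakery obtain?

Commercial License, Operating License, Regulatory Authorization

[R1] provides live entertainment; offers tattoo or body-art services → Commercial License required.
[R2] closes 6:00 PM, after 5:00 PM; offers tattoo or body-art services → Compliance Registration not required.
[R3] closes 6:00 PM, at/before 10:00 PM → Standard License not required.
[R4] operates outdoor seating on a public sidewalk; closes 6:00 PM, after 5:00 PM; provides live entertainment → Operating License required.
[R5] closes 6:00 PM, at/before 1:00 AM → Late-Night Permit not required.
[R6] offers tattoo or body-art services; closes 6:00 PM, at/before 8:00 PM; operates outdoor seating on a public sidewalk → Body Art Authorization not required.
[R7] closes 6:00 PM, at/before 8:00 PM → Commercial Certificate not required.
[R8] provides live entertainment → exempt from Regulatory Certificate.
[R9] closes 6:00 PM, at/before 11:00 PM → Late-Night License not required.
[R10] closes 6:00 PM, at/before 9:00 PM; hosts events open to the public → Commercial Permit not required.
[R11] closes 6:00 PM, at/before 8:00 PM → Regulatory Certificate required.
[R12] Commercial License is required → Regulatory Authorization also required.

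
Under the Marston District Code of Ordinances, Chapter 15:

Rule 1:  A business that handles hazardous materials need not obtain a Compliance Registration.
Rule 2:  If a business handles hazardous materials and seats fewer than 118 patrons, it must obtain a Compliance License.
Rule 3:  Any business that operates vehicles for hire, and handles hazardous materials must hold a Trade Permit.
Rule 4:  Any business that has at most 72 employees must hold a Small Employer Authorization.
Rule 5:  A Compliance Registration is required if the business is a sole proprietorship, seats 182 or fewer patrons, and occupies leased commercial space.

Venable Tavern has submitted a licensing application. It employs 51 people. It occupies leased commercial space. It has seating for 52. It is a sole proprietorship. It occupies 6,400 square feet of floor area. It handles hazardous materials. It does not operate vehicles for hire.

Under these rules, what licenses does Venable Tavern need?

Compliance License, Small Employer Authorization

Rule 1: handles hazardous materials → exempt from Compliance Registration.
Rule 2: handles hazardous materials; seating 52 < 118 → Compliance License required.
Rule 3: does not operate vehicles for hire; handles hazardous materials → Trade Permit not required.
Rule 4: employees 51 ≤ 72 → Small Employer Authorization required.
Rule 5: is a sole proprietorship; seating 52 ≤ 182; occupies leased commercial space → Compliance Registration required.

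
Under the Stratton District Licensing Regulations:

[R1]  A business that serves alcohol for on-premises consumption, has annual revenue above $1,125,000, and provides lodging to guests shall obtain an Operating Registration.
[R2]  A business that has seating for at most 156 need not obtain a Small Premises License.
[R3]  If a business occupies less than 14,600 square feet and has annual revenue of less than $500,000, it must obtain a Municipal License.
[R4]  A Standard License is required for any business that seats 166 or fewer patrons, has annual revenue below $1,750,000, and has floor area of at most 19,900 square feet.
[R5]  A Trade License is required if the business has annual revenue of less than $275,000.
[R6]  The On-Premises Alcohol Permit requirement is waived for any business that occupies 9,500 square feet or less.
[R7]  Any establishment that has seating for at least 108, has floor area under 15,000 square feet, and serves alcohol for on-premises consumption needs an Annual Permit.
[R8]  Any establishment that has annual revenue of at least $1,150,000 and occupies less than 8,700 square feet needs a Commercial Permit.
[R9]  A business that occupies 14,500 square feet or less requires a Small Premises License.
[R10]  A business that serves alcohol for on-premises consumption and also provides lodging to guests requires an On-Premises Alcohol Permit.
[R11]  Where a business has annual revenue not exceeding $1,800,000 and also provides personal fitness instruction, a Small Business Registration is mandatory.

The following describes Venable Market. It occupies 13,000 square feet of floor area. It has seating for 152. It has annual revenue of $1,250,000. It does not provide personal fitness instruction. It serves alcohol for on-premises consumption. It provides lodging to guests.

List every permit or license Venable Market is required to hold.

Annual Permit, On-Premises Alcohol Permit, Operating Registration, Standard License

[R1] serves alcohol for on-premises consumption; revenue $1,250,000 > $1,125,000; provides lodging to guests → Operating Registration required.
[R2] seating 152 ≤ 156 → exempt from Small Premises License.
[R3] floor area 13,000 square feet < 14,600 square feet; revenue $1,250,000 ≥ $500,000 → Municipal License not required.
[R4] seating 152 ≤ 166; revenue $1,250,000 < $1,750,000; floor area 13,000 square feet ≤ 19,900 square feet → Standard License required.
[R5] revenue $1,250,000 ≥ $275,000 → Trade License not required.
[R6] floor area 13,000 square feet > 9,500 square feet → On-Premises Alcohol Permit exemption does not apply.
[R7] seating 152 ≥ 108; floor area 13,000 square feet < 15,000 square feet; serves alcohol for on-premises consumption → Annual Permit required.
[R8] revenue $1,250,000 ≥ $1,150,000; floor area 13,000 square feet ≥ 8,700 square feet → Commercial Permit not required.
[R9] floor area 13,000 square feet ≤ 14,500 square feet → Small Premises License required.
[R10] serves alcohol for on-premises consumption; provides lodging to guests → On-Premises Alcohol Permit required.
[R11] revenue $1,250,000 ≤ $1,800,000; does not provide personal fitness instruction → Small Business Registration not required.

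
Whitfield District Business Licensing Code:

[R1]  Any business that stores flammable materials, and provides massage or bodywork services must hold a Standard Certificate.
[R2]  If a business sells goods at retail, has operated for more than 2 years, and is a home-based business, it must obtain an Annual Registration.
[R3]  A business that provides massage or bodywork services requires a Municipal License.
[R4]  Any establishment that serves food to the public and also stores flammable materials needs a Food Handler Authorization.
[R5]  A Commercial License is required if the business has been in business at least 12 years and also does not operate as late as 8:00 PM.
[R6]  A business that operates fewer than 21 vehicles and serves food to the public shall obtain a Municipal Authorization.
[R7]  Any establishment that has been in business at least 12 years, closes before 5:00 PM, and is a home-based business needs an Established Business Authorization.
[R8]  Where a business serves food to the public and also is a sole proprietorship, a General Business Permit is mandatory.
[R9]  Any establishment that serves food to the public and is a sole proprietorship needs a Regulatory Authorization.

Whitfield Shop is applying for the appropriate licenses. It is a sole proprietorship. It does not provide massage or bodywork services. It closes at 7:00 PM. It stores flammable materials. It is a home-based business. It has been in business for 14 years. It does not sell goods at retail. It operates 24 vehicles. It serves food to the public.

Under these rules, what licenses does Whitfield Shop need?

Commercial License, Food Handler Authorization, General Business Permit, Regulatory Authorization

[R1] stores flammable materials; does not provide massage or bodywork services → Standard Certificate not required.
[R2] does not sell goods at retail; years in business 14 > 2; is a home-based business → Annual Registration not required.
[R3] does not provide massage or bodywork services → Municipal License not required.
[R4] serves food to the public; stores flammable materials → Food Handler Authorization required.
[R5] years in business 14 ≥ 12; closes 7:00 PM, at/before 8:00 PM → Commercial License required.
[R6] vehicles 24 ≥ 21; serves food to the public → Municipal Authorization not required.
[R7] years in business 14 ≥ 12; closes 7:00 PM, after 5:00 PM; is a home-based business → Established Business Authorization not required.
[R8] serves food to the public; is a sole proprietorship → General Business Permit required.
[R9] serves food to the public; is a sole proprietorship → Regulatory Authorization required.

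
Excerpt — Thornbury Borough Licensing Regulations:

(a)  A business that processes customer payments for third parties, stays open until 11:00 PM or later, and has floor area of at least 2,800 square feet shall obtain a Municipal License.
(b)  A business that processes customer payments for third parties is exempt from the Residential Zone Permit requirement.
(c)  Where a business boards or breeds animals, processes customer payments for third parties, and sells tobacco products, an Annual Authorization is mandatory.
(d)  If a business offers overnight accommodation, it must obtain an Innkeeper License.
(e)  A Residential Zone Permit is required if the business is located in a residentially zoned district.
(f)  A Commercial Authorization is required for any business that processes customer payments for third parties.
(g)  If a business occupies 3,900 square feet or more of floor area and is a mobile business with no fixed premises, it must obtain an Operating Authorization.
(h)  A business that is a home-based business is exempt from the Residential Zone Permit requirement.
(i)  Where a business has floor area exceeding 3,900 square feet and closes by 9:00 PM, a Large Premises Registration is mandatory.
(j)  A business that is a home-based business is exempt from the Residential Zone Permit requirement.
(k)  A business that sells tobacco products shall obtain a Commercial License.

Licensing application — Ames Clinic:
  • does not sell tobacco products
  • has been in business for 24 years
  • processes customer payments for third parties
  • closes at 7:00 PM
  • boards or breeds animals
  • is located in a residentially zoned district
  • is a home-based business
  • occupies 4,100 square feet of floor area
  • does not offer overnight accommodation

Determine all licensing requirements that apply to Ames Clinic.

Commercial Authorization, Large Premises Registration

(a) processes customer payments for third parties; closes 7:00 PM, at/before 11:00 PM; floor area 4,100 square feet ≥ 2,800 square feet → Municipal License not required.
(b) processes customer payments for third parties → exempt from Residential Zone Permit.
(c) boards or breeds animals; processes customer payments for third parties; does not sell tobacco products → Annual Authorization not required.
(d) does not offer overnight accommodation → Innkeeper License not required.
(e) is located in a residentially zoned district → Residential Zone Permit required.
(f) processes customer payments for third parties → Commercial Authorization required.
(g) floor area 4,100 square feet ≥ 3,900 square feet; is a home-based business (not: is a mobile business with no fixed premises) → Operating Authorization not required.
(h) is a home-based business → exempt from Residential Zone Permit.
(i) floor area 4,100 square feet > 3,900 square feet; closes 7:00 PM, at/before 9:00 PM → Large Premises Registration required.
(j) is a home-based business → exempt from Residential Zone Permit.
(k) does not sell tobacco products → Commercial License not required.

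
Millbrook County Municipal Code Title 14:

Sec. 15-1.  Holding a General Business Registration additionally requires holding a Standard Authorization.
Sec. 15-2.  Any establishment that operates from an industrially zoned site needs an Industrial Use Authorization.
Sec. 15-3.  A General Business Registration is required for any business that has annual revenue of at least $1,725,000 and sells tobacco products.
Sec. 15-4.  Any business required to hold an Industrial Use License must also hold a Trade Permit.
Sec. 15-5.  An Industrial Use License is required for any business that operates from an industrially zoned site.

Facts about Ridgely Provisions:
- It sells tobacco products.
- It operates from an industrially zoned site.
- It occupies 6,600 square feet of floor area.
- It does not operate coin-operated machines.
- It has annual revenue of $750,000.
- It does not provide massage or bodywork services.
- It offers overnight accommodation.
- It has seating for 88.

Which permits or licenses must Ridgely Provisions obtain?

Sec. 15-1. General Business Registration is not required → no effect.
Sec. 15-2. operates from an industrially zoned site → Industrial Use Authorization required.
Sec. 15-3. revenue $750,000 < $1,725,000; sells tobacco products → General Business Registration not required.
Sec. 15-4. Industrial Use License is required → Trade Permit also required.
Sec. 15-5. operates from an industrially zoned site → Industrial Use License required.

Industrial Use Authorization, Industrial Use License, Trade Permit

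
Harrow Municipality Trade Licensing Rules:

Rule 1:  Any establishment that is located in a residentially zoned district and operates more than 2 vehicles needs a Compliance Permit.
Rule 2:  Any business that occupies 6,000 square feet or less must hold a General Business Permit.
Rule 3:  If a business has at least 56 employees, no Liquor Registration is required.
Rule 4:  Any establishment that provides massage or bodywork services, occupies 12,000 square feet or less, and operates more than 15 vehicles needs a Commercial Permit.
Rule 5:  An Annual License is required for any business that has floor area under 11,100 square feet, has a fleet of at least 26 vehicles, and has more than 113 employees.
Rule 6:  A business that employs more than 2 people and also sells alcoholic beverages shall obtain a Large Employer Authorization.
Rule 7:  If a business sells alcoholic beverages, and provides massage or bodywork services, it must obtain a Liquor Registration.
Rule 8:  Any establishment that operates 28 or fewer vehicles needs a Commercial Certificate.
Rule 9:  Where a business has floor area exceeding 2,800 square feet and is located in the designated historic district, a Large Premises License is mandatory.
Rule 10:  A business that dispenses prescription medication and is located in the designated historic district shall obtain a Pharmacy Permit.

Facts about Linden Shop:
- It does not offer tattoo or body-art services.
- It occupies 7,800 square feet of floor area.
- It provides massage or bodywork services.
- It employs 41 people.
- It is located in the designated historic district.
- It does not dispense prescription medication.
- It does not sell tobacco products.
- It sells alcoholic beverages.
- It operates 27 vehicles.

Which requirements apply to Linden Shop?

Rule 1: is located in the designated historic district (not: is located in a residentially zoned district); vehicles 27 > 2 → Compliance Permit not required.
Rule 2: floor area 7,800 square feet > 6,000 square feet → General Business Permit not required.
Rule 3: employees 41 < 56 → Liquor Registration exemption does not apply.
Rule 4: provides massage or bodywork services; floor area 7,800 square feet ≤ 12,000 square feet; vehicles 27 > 15 → Commercial Permit required.
Rule 5: floor area 7,800 square feet < 11,100 square feet; vehicles 27 ≥ 26; employees 41 ≤ 113 → Annual License not required.
Rule 6: employees 41 > 2; sells alcoholic beverages → Large Employer Authorization required.
Rule 7: sells alcoholic beverages; provides massage or bodywork services → Liquor Registration required.
Rule 8: vehicles 27 ≤ 28 → Commercial Certificate required.
Rule 9: floor area 7,800 square feet > 2,800 square feet; is located in the designated historic district → Large Premises License required.
Rule 10: does not dispense prescription medication; is located in the designated historic district → Pharmacy Permit not required.

Commercial Certificate, Commercial Permit, Large Employer Authorization, Large Premises License, Liquor Registration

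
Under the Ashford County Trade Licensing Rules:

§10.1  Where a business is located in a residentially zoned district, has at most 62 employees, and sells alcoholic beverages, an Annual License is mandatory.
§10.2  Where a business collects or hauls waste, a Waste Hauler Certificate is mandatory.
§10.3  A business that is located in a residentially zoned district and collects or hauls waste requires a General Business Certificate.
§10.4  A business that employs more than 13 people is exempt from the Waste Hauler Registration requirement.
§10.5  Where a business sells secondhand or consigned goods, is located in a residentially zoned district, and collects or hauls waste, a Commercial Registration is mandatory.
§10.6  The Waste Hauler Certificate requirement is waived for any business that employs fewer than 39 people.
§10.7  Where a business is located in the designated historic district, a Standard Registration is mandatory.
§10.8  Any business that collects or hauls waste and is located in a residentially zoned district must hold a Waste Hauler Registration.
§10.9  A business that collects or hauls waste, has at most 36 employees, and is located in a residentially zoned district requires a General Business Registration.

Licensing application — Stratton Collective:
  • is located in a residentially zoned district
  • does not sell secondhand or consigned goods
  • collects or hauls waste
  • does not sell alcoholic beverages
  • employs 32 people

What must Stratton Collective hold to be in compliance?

§10.1 is located in a residentially zoned district; employees 32 ≤ 62; does not sell alcoholic beverages → Annual License not required.
§10.2 collects or hauls waste → Waste Hauler Certificate required.
§10.3 is located in a residentially zoned district; collects or hauls waste → General Business Certificate required.
§10.4 employees 32 > 13 → exempt from Waste Hauler Registration.
§10.5 does not sell secondhand or consigned goods; is located in a residentially zoned district; collects or hauls waste → Commercial Registration not required.
§10.6 employees 32 < 39 → exempt from Waste Hauler Certificate.
§10.7 is located in a residentially zoned district (not: is located in the designated historic district) → Standard Registration not required.
§10.8 collects or hauls waste; is located in a residentially zoned district → Waste Hauler Registration required.
§10.9 collects or hauls waste; employees 32 ≤ 36; is located in a residentially zoned district → General Business Registration required.

General Business Certificate, General Business Registration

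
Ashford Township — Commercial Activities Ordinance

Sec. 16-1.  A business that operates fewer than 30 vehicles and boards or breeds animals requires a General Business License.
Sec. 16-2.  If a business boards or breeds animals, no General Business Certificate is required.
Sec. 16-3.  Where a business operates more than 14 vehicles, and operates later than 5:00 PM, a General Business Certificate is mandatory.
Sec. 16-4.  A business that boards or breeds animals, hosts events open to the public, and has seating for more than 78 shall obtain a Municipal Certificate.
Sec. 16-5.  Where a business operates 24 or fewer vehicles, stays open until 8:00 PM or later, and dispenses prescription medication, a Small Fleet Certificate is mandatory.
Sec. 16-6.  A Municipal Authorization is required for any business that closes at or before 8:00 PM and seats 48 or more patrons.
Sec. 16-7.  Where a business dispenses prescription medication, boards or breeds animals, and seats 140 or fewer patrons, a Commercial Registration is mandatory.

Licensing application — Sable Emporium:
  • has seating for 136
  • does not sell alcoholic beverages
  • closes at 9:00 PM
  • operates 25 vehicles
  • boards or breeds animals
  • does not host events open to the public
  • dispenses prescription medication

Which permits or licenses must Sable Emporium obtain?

Commercial Registration, General Business License

Sec. 16-1. vehicles 25 < 30; boards or breeds animals → General Business License required.
Sec. 16-2. boards or breeds animals → exempt from General Business Certificate.
Sec. 16-3. vehicles 25 > 14; closes 9:00 PM, after 5:00 PM → General Business Certificate required.
Sec. 16-4. boards or breeds animals; does not host events open to the public; seating 136 > 78 → Municipal Certificate not required.
Sec. 16-5. vehicles 25 > 24; closes 9:00 PM, after 8:00 PM; dispenses prescription medication → Small Fleet Certificate not required.
Sec. 16-6. closes 9:00 PM, after 8:00 PM; seating 136 ≥ 48 → Municipal Authorization not required.
Sec. 16-7. dispenses prescription medication; boards or breeds animals; seating 136 ≤ 140 → Commercial Registration required.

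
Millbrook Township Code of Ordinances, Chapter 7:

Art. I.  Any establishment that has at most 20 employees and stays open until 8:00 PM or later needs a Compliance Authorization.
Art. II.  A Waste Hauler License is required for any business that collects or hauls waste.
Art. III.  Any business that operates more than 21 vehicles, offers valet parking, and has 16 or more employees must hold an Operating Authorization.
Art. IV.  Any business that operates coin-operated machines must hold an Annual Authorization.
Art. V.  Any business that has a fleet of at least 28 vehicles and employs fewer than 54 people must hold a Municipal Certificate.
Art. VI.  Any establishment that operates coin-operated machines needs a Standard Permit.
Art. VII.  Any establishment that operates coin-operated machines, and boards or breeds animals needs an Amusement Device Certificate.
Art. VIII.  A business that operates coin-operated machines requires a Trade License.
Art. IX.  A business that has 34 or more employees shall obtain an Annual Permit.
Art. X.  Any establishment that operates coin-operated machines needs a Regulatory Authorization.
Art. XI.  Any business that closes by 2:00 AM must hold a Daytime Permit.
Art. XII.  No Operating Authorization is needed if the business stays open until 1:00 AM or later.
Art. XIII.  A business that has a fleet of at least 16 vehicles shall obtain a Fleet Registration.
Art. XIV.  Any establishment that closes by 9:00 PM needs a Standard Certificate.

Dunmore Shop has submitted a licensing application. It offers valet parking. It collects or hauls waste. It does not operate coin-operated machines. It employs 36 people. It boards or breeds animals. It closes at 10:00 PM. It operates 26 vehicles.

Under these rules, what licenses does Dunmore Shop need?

Art. I. employees 36 > 20; closes 10:00 PM, after 8:00 PM → Compliance Authorization not required.
Art. II. collects or hauls waste → Waste Hauler License required.
Art. III. vehicles 26 > 21; offers valet parking; employees 36 ≥ 16 → Operating Authorization required.
Art. IV. does not operate coin-operated machines → Annual Authorization not required.
Art. V. vehicles 26 < 28; employees 36 < 54 → Municipal Certificate not required.
Art. VI. does not operate coin-operated machines → Standard Permit not required.
Art. VII. does not operate coin-operated machines; boards or breeds animals → Amusement Device Certificate not required.
Art. VIII. does not operate coin-operated machines → Trade License not required.
Art. IX. employees 36 ≥ 34 → Annual Permit required.
Art. X. does not operate coin-operated machines → Regulatory Authorization not required.
Art. XI. closes 10:00 PM, at/before 2:00 AM → Daytime Permit required.
Art. XII. closes 10:00 PM, at/before 1:00 AM → Operating Authorization exemption does not apply.
Art. XIII. vehicles 26 ≥ 16 → Fleet Registration required.
Art. XIV. closes 10:00 PM, after 9:00 PM → Standard Certificate not required.

Annual Permit, Daytime Permit, Fleet Registration, Operating Authorization, Waste Hauler License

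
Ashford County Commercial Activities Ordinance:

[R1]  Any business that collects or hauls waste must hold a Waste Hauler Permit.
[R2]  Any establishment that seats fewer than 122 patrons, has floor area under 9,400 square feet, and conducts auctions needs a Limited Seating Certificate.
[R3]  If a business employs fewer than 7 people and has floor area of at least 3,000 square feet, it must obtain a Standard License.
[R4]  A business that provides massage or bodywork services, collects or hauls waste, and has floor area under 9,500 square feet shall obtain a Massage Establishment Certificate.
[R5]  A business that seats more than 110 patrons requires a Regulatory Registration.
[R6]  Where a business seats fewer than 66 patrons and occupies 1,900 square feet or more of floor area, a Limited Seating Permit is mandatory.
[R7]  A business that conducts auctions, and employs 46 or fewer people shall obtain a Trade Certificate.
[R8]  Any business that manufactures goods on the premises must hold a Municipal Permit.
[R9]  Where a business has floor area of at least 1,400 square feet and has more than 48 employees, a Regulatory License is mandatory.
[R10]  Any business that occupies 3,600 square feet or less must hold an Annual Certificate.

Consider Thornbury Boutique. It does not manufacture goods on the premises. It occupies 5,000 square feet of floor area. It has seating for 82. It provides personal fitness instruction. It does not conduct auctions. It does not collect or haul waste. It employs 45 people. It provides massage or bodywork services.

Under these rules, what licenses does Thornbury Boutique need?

None

[R1] does not collect or haul waste → Waste Hauler Permit not required.
[R2] seating 82 < 122; floor area 5,000 square feet < 9,400 square feet; does not conduct auctions → Limited Seating Certificate not required.
[R3] employees 45 ≥ 7; floor area 5,000 square feet ≥ 3,000 square feet → Standard License not required.
[R4] provides massage or bodywork services; does not collect or haul waste; floor area 5,000 square feet < 9,500 square feet → Massage Establishment Certificate not required.
[R5] seating 82 ≤ 110 → Regulatory Registration not required.
[R6] seating 82 ≥ 66; floor area 5,000 square feet ≥ 1,900 square feet → Limited Seating Permit not required.
[R7] does not conduct auctions; employees 45 ≤ 46 → Trade Certificate not required.
[R8] does not manufacture goods on the premises → Municipal Permit not required.
[R9] floor area 5,000 square feet ≥ 1,400 square feet; employees 45 ≤ 48 → Regulatory License not required.
[R10] floor area 5,000 square feet > 3,600 square feet → Annual Certificate not required.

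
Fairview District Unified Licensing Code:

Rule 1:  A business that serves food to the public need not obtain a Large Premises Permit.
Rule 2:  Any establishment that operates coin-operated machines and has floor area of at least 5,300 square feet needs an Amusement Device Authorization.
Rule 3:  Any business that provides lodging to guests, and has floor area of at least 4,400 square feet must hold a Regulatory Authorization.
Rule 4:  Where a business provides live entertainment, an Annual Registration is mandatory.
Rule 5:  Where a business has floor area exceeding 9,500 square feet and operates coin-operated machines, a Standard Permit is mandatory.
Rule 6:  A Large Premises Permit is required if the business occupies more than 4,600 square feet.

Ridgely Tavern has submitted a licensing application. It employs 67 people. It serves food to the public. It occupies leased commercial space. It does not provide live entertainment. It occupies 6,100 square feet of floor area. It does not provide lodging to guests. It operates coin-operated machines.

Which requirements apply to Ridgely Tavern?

Amusement Device Authorization

Rule 1: serves food to the public → exempt from Large Premises Permit.
Rule 2: operates coin-operated machines; floor area 6,100 square feet ≥ 5,300 square feet → Amusement Device Authorization required.
Rule 3: does not provide lodging to guests; floor area 6,100 square feet ≥ 4,400 square feet → Regulatory Authorization not required.
Rule 4: does not provide live entertainment → Annual Registration not required.
Rule 5: floor area 6,100 square feet ≤ 9,500 square feet; operates coin-operated machines → Standard Permit not required.
Rule 6: floor area 6,100 square feet > 4,600 square feet → Large Premises Permit required.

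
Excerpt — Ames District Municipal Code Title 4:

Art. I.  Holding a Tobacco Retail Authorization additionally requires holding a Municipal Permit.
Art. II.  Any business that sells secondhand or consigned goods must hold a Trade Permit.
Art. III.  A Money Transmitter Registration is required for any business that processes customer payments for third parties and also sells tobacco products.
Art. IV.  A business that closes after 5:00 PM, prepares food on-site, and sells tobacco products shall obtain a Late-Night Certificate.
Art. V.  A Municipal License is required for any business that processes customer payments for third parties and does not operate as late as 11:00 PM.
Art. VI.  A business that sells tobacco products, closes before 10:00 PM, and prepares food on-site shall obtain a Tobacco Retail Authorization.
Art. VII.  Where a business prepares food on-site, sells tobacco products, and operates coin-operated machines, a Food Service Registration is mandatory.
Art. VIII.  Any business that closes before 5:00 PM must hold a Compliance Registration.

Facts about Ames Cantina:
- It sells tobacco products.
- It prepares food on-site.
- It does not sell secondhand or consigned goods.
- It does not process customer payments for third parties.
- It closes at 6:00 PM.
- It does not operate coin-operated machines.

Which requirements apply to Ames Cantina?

Art. I. Tobacco Retail Authorization is required → Municipal Permit also required.
Art. II. does not sell secondhand or consigned goods → Trade Permit not required.
Art. III. does not process customer payments for third parties; sells tobacco products → Money Transmitter Registration not required.
Art. IV. closes 6:00 PM, after 5:00 PM; prepares food on-site; sells tobacco products → Late-Night Certificate required.
Art. V. does not process customer payments for third parties; closes 6:00 PM, at/before 11:00 PM → Municipal License not required.
Art. VI. sells tobacco products; closes 6:00 PM, at/before 10:00 PM; prepares food on-site → Tobacco Retail Authorization required.
Art. VII. prepares food on-site; sells tobacco products; does not operate coin-operated machines → Food Service Registration not required.
Art. VIII. closes 6:00 PM, after 5:00 PM → Compliance Registration not required.

Late-Night Certificate, Municipal Permit, Tobacco Retail Authorization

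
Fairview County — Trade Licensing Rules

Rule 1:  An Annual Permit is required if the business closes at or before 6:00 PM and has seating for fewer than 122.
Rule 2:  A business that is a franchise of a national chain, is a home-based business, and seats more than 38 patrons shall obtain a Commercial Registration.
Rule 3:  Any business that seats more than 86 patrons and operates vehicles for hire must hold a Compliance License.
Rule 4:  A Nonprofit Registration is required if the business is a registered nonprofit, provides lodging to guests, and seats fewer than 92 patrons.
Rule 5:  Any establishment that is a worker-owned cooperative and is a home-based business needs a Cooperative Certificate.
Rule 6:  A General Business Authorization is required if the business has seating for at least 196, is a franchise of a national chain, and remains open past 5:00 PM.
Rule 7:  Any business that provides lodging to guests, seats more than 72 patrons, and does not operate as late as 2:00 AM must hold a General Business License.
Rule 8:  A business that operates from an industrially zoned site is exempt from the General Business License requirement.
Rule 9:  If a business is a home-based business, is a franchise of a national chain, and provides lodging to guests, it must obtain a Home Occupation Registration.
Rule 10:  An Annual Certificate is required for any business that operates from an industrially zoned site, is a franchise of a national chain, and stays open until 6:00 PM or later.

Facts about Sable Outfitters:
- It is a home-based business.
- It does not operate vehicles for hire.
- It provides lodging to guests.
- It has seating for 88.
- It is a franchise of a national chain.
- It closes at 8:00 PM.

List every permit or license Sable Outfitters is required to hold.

Commercial Registration, General Business License, Home Occupation Registration

Rule 1: closes 8:00 PM, after 6:00 PM; seating 88 < 122 → Annual Permit not required.
Rule 2: is a franchise of a national chain; is a home-based business; seating 88 > 38 → Commercial Registration required.
Rule 3: seating 88 > 86; does not operate vehicles for hire → Compliance License not required.
Rule 4: is a franchise of a national chain (not: is a registered nonprofit); provides lodging to guests; seating 88 < 92 → Nonprofit Registration not required.
Rule 5: is a franchise of a national chain (not: is a worker-owned cooperative); is a home-based business → Cooperative Certificate not required.
Rule 6: seating 88 < 196; is a franchise of a national chain; closes 8:00 PM, after 5:00 PM → General Business Authorization not required.
Rule 7: provides lodging to guests; seating 88 > 72; closes 8:00 PM, at/before 2:00 AM → General Business License required.
Rule 8: is a home-based business (not: operates from an industrially zoned site) → General Business License exemption does not apply.
Rule 9: is a home-based business; is a franchise of a national chain; provides lodging to guests → Home Occupation Registration required.
Rule 10: is a home-based business (not: operates from an industrially zoned site); is a franchise of a national chain; closes 8:00 PM, after 6:00 PM → Annual Certificate not required.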